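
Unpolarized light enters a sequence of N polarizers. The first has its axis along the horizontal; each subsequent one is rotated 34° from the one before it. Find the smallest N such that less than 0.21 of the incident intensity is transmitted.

N = 4

First polarizer halves the unpolarized light: factor 1/2.
Each further stage multiplies by cos²(34°) = 0.6873.
After N polarizers: T = 0.5·0.6873^(N−1). Require T < 0.21 ⇒ N−1 > ln(0.21/0.5)/ln(0.6873) = 2.31, so N−1 ≥ 3 and N = 4.
Check: N=4 gives T = 0.1623 < 0.21; N=3 gives T = 0.2362.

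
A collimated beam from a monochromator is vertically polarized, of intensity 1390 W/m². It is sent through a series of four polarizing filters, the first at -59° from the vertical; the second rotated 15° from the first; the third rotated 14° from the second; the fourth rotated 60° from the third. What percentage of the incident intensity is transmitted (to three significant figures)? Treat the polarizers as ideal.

≈ 5.83%

By Malus's law, I₁ = 1390 W/m² · cos²(59°) = 368.7 W/m².
I₂ = I₁ · cos²(15°) = 368.7 · 0.933 = 344 W/m².
I₃ = I₂ · cos²(14°) = 344 · 0.9415 = 323.9 W/m².
I₄ = I₃ · cos²(60°) = 323.9 · 0.25 = 80.97 W/m².
That is 5.825% of the incident intensity.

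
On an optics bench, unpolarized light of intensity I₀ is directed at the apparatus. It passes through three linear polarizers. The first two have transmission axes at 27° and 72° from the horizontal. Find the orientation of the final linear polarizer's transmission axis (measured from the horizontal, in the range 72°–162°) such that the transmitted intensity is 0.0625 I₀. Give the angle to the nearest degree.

Unpolarized light through the first polarizer → I₁ = ½ I₀, now polarized at 27°.
I₂ = I₁ cos²(72° − 27°) = 0.5 I₀ · cos²(45°) = 0.25 I₀.
Need I₃/I₀ = 0.0625, so cos²(θ − 72°) = 0.0625 / 0.25 = 0.25.
θ − 72° = arccos(√0.25) = 60.0°, giving θ ≈ 72 + 60.0 = 132.0°.

θ ≈ 132°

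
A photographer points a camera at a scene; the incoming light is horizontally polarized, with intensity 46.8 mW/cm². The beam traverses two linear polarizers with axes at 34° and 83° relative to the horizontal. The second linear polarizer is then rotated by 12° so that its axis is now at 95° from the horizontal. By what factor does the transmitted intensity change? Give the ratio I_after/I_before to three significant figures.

Before rotation:
By Malus's law, I₁ = I₀ cos²(34° − 0°) = I₀ cos²(34°) = 0.6873 I₀.
I₂ = I₁ cos²(83° − 34°) = 0.6873 I₀ · cos²(49°) = 0.2958 I₀.
After rotation:
I₁ = I₀ cos²(34° − 0°) = I₀ cos²(34°) = 0.6873 I₀.
I₂ = I₁ cos²(95° − 34°) = 0.6873 I₀ · cos²(61°) = 0.1615 I₀.
Ratio = 0.1615 / 0.2958 = 0.5461.

I_new/I_old ≈ 0.546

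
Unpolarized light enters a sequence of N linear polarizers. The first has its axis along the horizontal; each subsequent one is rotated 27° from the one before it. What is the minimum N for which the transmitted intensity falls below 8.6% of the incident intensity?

N = 9

First polarizer halves the unpolarized light: factor 1/2.
Each further stage multiplies by cos²(27°) = 0.7939.
After N polarizers: T = 0.5·0.7939^(N−1). Require T < 0.086 ⇒ N−1 > ln(0.086/0.5)/ln(0.7939) = 7.63, so N−1 ≥ 8 and N = 9.
Check: N=9 gives T = 0.0789 < 0.086; N=8 gives T = 0.09938.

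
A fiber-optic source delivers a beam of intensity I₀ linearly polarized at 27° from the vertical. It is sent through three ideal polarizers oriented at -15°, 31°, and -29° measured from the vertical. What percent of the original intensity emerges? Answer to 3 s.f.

I₁ = I₀ cos²(-15° − 27°) = I₀ cos²(42°) = 0.5523 I₀.
I₂ = I₁ cos²(31° + 15°) = 0.5523 I₀ · cos²(46°) = 0.2665 I₀.
I₃ = I₂ cos²(-29° − 31°) = 0.2665 I₀ · cos²(60°) = 0.06662 I₀.
That is 6.662% of the incident intensity.

≈ 6.66%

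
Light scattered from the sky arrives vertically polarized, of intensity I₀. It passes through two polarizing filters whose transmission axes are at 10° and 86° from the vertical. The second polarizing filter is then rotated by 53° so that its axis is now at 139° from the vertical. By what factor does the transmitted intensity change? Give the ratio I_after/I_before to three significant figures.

I_new/I_old ≈ 6.77

Before rotation:
By Malus's law, I₁ = I₀ cos²(10° − 0°) = I₀ cos²(10°) = 0.9698 I₀.
I₂ = I₁ cos²(86° − 10°) = 0.9698 I₀ · cos²(76°) = 0.05676 I₀.
After rotation:
I₁ = I₀ cos²(10° − 0°) = I₀ cos²(10°) = 0.9698 I₀.
Angle between axes 1 and 2: 51°. I₂ = 0.9698 I₀ · cos²(51°) = 0.3841 I₀.
Ratio = 0.3841 / 0.05676 = 6.767.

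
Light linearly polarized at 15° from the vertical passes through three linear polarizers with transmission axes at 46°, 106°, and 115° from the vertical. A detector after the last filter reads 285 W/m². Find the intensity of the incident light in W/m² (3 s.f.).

I₁ = I₀ cos²(46° − 15°) = I₀ cos²(31°) = 0.7347 I₀.
I₂ = I₁ cos²(106° − 46°) = 0.7347 I₀ · cos²(60°) = 0.1837 I₀.
I₃ = I₂ cos²(115° − 106°) = 0.1837 I₀ · cos²(9°) = 0.1792 I₀.
So 285 W/m² = 0.1792 I₀, giving I₀ = 285/0.1792 = 1591 W/m².

I₀ ≈ 1590 W/m²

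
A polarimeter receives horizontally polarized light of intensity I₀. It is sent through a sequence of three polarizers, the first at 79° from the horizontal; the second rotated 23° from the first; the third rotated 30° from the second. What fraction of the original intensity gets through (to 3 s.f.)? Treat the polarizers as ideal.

I₁ = I₀ cos²(79° − 0°) = I₀ cos²(79°) = 0.03641 I₀.
I₂ = I₁ cos²(23°) = 0.03641 · 0.8473 I₀ = 0.03085 I₀.
I₃ = I₂ cos²(30°) = 0.03085 · 0.75 I₀ = 0.02314 I₀.
Transmitted fraction = 0.02314.

≈ 0.0231 I₀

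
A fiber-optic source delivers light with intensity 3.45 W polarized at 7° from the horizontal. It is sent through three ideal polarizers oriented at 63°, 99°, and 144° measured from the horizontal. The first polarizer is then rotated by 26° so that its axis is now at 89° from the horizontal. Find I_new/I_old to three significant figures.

I_new/I_old ≈ 0.0918

Before rotation:
I₁ = I₀ cos²(63° − 7°) = I₀ cos²(56°) = 0.3127 I₀.
I₂ = I₁ cos²(99° − 63°) = 0.3127 I₀ · cos²(36°) = 0.2047 I₀.
I₃ = I₂ cos²(144° − 99°) = 0.2047 I₀ · cos²(45°) = 0.1023 I₀.
After rotation:
I₁ = I₀ cos²(89° − 7°) = I₀ cos²(82°) = 0.01937 I₀.
I₂ = I₁ cos²(99° − 89°) = 0.01937 I₀ · cos²(10°) = 0.01879 I₀.
I₃ = I₂ cos²(144° − 99°) = 0.01879 I₀ · cos²(45°) = 0.009393 I₀.
Ratio = 0.009393 / 0.1023 = 0.09179.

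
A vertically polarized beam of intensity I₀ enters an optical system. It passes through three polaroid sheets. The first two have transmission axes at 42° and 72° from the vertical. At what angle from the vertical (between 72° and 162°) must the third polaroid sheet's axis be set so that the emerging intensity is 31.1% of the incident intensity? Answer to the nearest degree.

θ ≈ 102°

By Malus's law, I₁ = I₀ cos²(42° − 0°) = I₀ cos²(42°) = 0.5523 I₀.
I₂ = I₁ cos²(72° − 42°) = 0.5523 I₀ · cos²(30°) = 0.4142 I₀.
Need I₃/I₀ = 0.311, so cos²(θ − 72°) = 0.311 / 0.4142 = 0.7508.
θ − 72° = arccos(√0.7508) = 29.9°, giving θ ≈ 72 + 29.9 = 101.9°.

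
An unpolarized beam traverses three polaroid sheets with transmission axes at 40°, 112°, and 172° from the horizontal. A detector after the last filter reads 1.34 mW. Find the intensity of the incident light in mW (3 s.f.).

Unpolarized light through the first polarizer → I₁ = ½ I₀, now polarized at 40°.
I₂ = I₁ cos²(112° − 40°) = 0.5 I₀ · cos²(72°) = 0.04775 I₀.
I₃ = I₂ cos²(172° − 112°) = 0.04775 I₀ · cos²(60°) = 0.01194 I₀.
So 1.34 mW = 0.01194 I₀, giving I₀ = 1.34/0.01194 = 112.3 mW.

I₀ ≈ 112 mW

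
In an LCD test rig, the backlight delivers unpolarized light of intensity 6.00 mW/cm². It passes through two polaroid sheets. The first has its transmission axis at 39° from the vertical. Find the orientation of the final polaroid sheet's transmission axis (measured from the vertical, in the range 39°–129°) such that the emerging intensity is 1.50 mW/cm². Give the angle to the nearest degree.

Unpolarized light through the first polarizer → I₁ = ½ I₀, now polarized at 39°.
Target fraction: 1.50 / 6.00 mW/cm² = 0.25 of I₀.
Need I₂/I₀ = 0.25, so cos²(θ − 39°) = 0.25 / 0.5 = 0.5.
θ − 39° = arccos(√0.5) = 45.0°, giving θ ≈ 39 + 45.0 = 84.0°.

θ ≈ 84°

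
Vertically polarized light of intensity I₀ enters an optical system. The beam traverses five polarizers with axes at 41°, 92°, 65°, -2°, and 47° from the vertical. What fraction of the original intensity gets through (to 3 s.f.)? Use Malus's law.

≈ 0.0118 I₀

By Malus's law, I₁ = I₀ cos²(41° − 0°) = I₀ cos²(41°) = 0.5696 I₀.
I₂ = I₁ cos²(92° − 41°) = 0.5696 I₀ · cos²(51°) = 0.2256 I₀.
I₃ = I₂ cos²(65° − 92°) = 0.2256 I₀ · cos²(27°) = 0.1791 I₀.
I₄ = I₃ cos²(-2° − 65°) = 0.1791 I₀ · cos²(67°) = 0.02734 I₀.
I₅ = I₄ cos²(47° + 2°) = 0.02734 I₀ · cos²(49°) = 0.01177 I₀.
Transmitted fraction = 0.01177.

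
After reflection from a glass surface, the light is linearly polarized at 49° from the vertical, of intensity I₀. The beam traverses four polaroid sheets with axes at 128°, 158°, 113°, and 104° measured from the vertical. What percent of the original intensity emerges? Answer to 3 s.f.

I₁ = I₀ cos²(128° − 49°) = I₀ cos²(79°) = 0.03641 I₀.
I₂ = I₁ cos²(158° − 128°) = 0.03641 I₀ · cos²(30°) = 0.02731 I₀.
I₃ = I₂ cos²(113° − 158°) = 0.02731 I₀ · cos²(45°) = 0.01365 I₀.
I₄ = I₃ cos²(104° − 113°) = 0.01365 I₀ · cos²(9°) = 0.01332 I₀.
That is 1.332% of the incident intensity.

≈ 1.33%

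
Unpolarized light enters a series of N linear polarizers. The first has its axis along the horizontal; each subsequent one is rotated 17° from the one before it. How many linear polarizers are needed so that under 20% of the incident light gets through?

N = 12

First polarizer halves the unpolarized light: factor 1/2.
Each further stage multiplies by cos²(17°) = 0.9145.
After N polarizers: T = 0.5·0.9145^(N−1). Require T < 0.20 ⇒ N−1 > ln(0.20/0.5)/ln(0.9145) = 10.25, so N−1 ≥ 11 and N = 12.
Check: N=12 gives T = 0.1871 < 0.20; N=11 gives T = 0.2046.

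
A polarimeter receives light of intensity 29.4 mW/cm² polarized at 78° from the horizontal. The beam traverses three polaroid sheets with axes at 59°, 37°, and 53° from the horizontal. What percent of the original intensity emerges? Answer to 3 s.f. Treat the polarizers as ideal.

≈ 71.0%

By Malus's law, I₁ = 29.4 mW/cm² · cos²(19°) = 26.28 mW/cm².
I₂ = I₁ · cos²(22°) = 26.28 · 0.8597 = 22.6 mW/cm².
I₃ = I₂ · cos²(16°) = 22.6 · 0.924 = 20.88 mW/cm².
That is 71.02% of the incident intensity.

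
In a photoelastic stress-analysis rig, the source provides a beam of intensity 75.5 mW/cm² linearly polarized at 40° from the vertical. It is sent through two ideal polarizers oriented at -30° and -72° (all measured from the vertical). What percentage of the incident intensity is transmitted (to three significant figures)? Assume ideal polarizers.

≈ 6.46%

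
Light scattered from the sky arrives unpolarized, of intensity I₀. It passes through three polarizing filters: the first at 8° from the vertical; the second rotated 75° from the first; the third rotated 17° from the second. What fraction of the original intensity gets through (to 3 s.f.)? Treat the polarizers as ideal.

≈ 0.0306 I₀

Unpolarized light through the first polarizer → I₁ = ½ I₀, now polarized at 8°.
I₂ = I₁ cos²(75°) = 0.5 · 0.06699 I₀ = 0.03349 I₀.
I₃ = I₂ cos²(17°) = 0.03349 · 0.9145 I₀ = 0.03063 I₀.
Transmitted fraction = 0.03063.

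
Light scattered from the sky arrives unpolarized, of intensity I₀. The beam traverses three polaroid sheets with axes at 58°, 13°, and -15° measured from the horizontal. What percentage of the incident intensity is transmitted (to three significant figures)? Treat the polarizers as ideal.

≈ 19.5%

Unpolarized light through the first polarizer → I₁ = ½ I₀, now polarized at 58°.
I₂ = I₁ cos²(13° − 58°) = 0.5 I₀ · cos²(45°) = 0.25 I₀.
I₃ = I₂ cos²(-15° − 13°) = 0.25 I₀ · cos²(28°) = 0.1949 I₀.
That is 19.49% of the incident intensity.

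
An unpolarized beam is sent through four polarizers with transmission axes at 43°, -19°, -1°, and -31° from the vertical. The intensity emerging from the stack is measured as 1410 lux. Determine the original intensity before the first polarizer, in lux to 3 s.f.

I₀ ≈ 1.89e4 lux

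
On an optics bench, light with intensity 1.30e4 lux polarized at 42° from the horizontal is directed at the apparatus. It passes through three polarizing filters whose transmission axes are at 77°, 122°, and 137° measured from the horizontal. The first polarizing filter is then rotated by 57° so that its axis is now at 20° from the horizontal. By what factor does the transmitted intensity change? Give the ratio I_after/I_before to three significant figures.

I_new/I_old ≈ 0.111

Before rotation:
I₁ = I₀ cos²(77° − 42°) = I₀ cos²(35°) = 0.671 I₀.
I₂ = I₁ cos²(122° − 77°) = 0.671 I₀ · cos²(45°) = 0.3355 I₀.
I₃ = I₂ cos²(137° − 122°) = 0.3355 I₀ · cos²(15°) = 0.313 I₀.
After rotation:
I₁ = I₀ cos²(20° − 42°) = I₀ cos²(22°) = 0.8597 I₀.
Angle between axes 1 and 2: 78°. I₂ = 0.8597 I₀ · cos²(78°) = 0.03716 I₀.
I₃ = I₂ cos²(137° − 122°) = 0.03716 I₀ · cos²(15°) = 0.03467 I₀.
Ratio = 0.03467 / 0.313 = 0.1108.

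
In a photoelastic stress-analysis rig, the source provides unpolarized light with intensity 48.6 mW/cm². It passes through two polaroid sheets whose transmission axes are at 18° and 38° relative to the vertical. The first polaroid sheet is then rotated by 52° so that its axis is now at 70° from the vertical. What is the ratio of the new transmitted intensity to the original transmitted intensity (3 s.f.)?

Before rotation:
Unpolarized light through the first polarizer → I₁ = ½ I₀, now polarized at 18°.
I₂ = I₁ cos²(38° − 18°) = 0.5 I₀ · cos²(20°) = 0.4415 I₀.
After rotation:
Unpolarized light through the first polarizer → I₁ = ½ I₀, now polarized at 70°.
I₂ = I₁ cos²(38° − 70°) = 0.5 I₀ · cos²(32°) = 0.3596 I₀.
Ratio = 0.3596 / 0.4415 = 0.8145.

I_new/I_old ≈ 0.814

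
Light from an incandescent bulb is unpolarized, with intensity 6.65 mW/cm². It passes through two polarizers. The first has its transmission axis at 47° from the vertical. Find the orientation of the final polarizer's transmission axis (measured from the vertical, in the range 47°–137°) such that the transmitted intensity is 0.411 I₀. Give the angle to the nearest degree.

Unpolarized light through the first polarizer → I₁ = ½ I₀, now polarized at 47°.
Need I₂/I₀ = 0.411, so cos²(θ − 47°) = 0.411 / 0.5 = 0.822.
θ − 47° = arccos(√0.822) = 25.0°, giving θ ≈ 47 + 25.0 = 72.0°.

θ ≈ 72°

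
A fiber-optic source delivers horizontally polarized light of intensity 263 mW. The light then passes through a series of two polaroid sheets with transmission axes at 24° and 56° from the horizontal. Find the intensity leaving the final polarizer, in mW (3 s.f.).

I ≈ 158 mW

I₁ = 263 mW · cos²(24°) = 219.5 mW.
I₂ = I₁ · cos²(32°) = 219.5 · 0.7192 = 157.9 mW.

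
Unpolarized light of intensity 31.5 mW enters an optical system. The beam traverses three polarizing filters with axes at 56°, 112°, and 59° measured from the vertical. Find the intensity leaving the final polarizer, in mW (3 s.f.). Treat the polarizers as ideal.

I ≈ 1.78 mW

Unpolarized light through the first polarizer → I₁ = 31.5 mW/2 = 15.75 mW, polarized at 56°.
I₂ = I₁ · cos²(56°) = 15.75 · 0.3127 = 4.925 mW.
I₃ = I₂ · cos²(53°) = 4.925 · 0.3622 = 1.784 mW.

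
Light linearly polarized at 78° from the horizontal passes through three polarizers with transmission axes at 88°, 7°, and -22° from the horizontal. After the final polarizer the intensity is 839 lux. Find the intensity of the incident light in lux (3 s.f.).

I₀ ≈ 4.62e4 lux

I₁ = I₀ cos²(88° − 78°) = I₀ cos²(10°) = 0.9698 I₀.
I₂ = I₁ cos²(7° − 88°) = 0.9698 I₀ · cos²(81°) = 0.02373 I₀.
I₃ = I₂ cos²(-22° − 7°) = 0.02373 I₀ · cos²(29°) = 0.01816 I₀.
So 839 lux = 0.01816 I₀, giving I₀ = 839/0.01816 = 4.621e+04 lux.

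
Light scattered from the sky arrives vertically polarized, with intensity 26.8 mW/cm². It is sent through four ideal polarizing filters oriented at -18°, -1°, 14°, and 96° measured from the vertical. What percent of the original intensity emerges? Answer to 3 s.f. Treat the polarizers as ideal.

I₁ = 26.8 mW/cm² · cos²(18°) = 24.24 mW/cm².
I₂ = I₁ · cos²(17°) = 24.24 · 0.9145 = 22.17 mW/cm².
I₃ = I₂ · cos²(15°) = 22.17 · 0.933 = 20.68 mW/cm².
I₄ = I₃ · cos²(82°) = 20.68 · 0.01937 = 0.4006 mW/cm².
That is 1.495% of the incident intensity.

≈ 1.49%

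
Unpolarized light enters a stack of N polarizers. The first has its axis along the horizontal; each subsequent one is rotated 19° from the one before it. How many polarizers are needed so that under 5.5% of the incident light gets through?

N = 21

First polarizer halves the unpolarized light: factor 1/2.
Each further stage multiplies by cos²(19°) = 0.894.
After N polarizers: T = 0.5·0.894^(N−1). Require T < 0.055 ⇒ N−1 > ln(0.055/0.5)/ln(0.894) = 19.70, so N−1 ≥ 20 and N = 21.
Check: N=21 gives T = 0.05318 < 0.055; N=20 gives T = 0.05949.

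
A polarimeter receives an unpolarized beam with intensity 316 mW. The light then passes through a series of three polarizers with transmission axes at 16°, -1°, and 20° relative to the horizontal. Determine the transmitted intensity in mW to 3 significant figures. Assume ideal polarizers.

Unpolarized light through the first polarizer → I₁ = 316 mW/2 = 158 mW, polarized at 16°.
I₂ = I₁ · cos²(17°) = 158 · 0.9145 = 144.5 mW.
I₃ = I₂ · cos²(21°) = 144.5 · 0.8716 = 125.9 mW.

I ≈ 126 mW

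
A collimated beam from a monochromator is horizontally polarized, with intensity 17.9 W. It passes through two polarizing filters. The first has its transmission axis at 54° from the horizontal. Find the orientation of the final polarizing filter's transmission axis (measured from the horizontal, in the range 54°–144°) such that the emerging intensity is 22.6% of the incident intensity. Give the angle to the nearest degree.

θ ≈ 90°

By Malus's law, I₁ = I₀ cos²(54° − 0°) = I₀ cos²(54°) = 0.3455 I₀.
Need I₂/I₀ = 0.226, so cos²(θ − 54°) = 0.226 / 0.3455 = 0.6541.
θ − 54° = arccos(√0.6541) = 36.0°, giving θ ≈ 54 + 36.0 = 90.0°.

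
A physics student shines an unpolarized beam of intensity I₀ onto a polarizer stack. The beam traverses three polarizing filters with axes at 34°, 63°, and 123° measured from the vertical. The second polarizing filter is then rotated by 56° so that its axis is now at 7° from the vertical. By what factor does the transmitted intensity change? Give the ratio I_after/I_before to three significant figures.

I_new/I_old ≈ 0.798

Before rotation:
Unpolarized light through the first polarizer → I₁ = ½ I₀, now polarized at 34°.
I₂ = I₁ cos²(63° − 34°) = 0.5 I₀ · cos²(29°) = 0.3825 I₀.
I₃ = I₂ cos²(123° − 63°) = 0.3825 I₀ · cos²(60°) = 0.09562 I₀.
After rotation:
Unpolarized light through the first polarizer → I₁ = ½ I₀, now polarized at 34°.
I₂ = I₁ cos²(7° − 34°) = 0.5 I₀ · cos²(27°) = 0.3969 I₀.
Angle between axes 2 and 3: 64°. I₃ = 0.3969 I₀ · cos²(64°) = 0.07628 I₀.
Ratio = 0.07628 / 0.09562 = 0.7978.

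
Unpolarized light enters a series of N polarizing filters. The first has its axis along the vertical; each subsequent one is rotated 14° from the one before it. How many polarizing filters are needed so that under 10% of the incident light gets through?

N = 28

First polarizer halves the unpolarized light: factor 1/2.
Each further stage multiplies by cos²(14°) = 0.9415.
After N polarizers: T = 0.5·0.9415^(N−1). Require T < 0.10 ⇒ N−1 > ln(0.10/0.5)/ln(0.9415) = 26.69, so N−1 ≥ 27 and N = 28.
Check: N=28 gives T = 0.09813 < 0.10; N=27 gives T = 0.1042.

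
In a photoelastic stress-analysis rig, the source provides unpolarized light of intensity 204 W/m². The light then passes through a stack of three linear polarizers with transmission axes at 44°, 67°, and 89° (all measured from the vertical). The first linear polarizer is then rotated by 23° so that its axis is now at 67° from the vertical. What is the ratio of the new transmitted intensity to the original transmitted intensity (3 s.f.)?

I_new/I_old ≈ 1.18

Before rotation:
Unpolarized light through the first polarizer → I₁ = ½ I₀, now polarized at 44°.
I₂ = I₁ cos²(67° − 44°) = 0.5 I₀ · cos²(23°) = 0.4237 I₀.
I₃ = I₂ cos²(89° − 67°) = 0.4237 I₀ · cos²(22°) = 0.3642 I₀.
After rotation:
Unpolarized light through the first polarizer → I₁ = ½ I₀, now polarized at 67°.
I₂ = I₁ cos²(67° − 67°) = 0.5 I₀ · cos²(0°) = 0.5 I₀.
I₃ = I₂ cos²(89° − 67°) = 0.5 I₀ · cos²(22°) = 0.4298 I₀.
Ratio = 0.4298 / 0.3642 = 1.18.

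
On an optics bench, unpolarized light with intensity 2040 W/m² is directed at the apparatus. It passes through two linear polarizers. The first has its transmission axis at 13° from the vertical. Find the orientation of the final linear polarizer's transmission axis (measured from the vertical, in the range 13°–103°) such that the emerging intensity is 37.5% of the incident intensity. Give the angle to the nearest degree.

θ ≈ 43°

Unpolarized light through the first polarizer → I₁ = ½ I₀, now polarized at 13°.
Need I₂/I₀ = 0.375, so cos²(θ − 13°) = 0.375 / 0.5 = 0.75.
θ − 13° = arccos(√0.75) = 30.0°, giving θ ≈ 13 + 30.0 = 43.0°.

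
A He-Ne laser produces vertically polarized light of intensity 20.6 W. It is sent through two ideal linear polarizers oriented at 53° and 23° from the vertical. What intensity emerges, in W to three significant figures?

I₁ = 20.6 W · cos²(53°) = 7.461 W.
I₂ = I₁ · cos²(30°) = 7.461 · 0.75 = 5.596 W.

I ≈ 5.60 W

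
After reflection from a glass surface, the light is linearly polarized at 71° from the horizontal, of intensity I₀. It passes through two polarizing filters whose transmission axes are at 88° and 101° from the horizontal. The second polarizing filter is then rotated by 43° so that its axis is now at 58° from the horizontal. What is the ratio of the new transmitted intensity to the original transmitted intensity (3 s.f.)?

Before rotation:
I₁ = I₀ cos²(88° − 71°) = I₀ cos²(17°) = 0.9145 I₀.
I₂ = I₁ cos²(101° − 88°) = 0.9145 I₀ · cos²(13°) = 0.8682 I₀.
After rotation:
I₁ = I₀ cos²(88° − 71°) = I₀ cos²(17°) = 0.9145 I₀.
I₂ = I₁ cos²(58° − 88°) = 0.9145 I₀ · cos²(30°) = 0.6859 I₀.
Ratio = 0.6859 / 0.8682 = 0.79.

I_new/I_old ≈ 0.790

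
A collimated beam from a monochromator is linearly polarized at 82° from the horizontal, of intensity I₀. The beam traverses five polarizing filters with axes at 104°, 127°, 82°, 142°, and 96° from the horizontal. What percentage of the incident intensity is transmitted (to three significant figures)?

I₁ = I₀ cos²(104° − 82°) = I₀ cos²(22°) = 0.8597 I₀.
I₂ = I₁ cos²(127° − 104°) = 0.8597 I₀ · cos²(23°) = 0.7284 I₀.
I₃ = I₂ cos²(82° − 127°) = 0.7284 I₀ · cos²(45°) = 0.3642 I₀.
I₄ = I₃ cos²(142° − 82°) = 0.3642 I₀ · cos²(60°) = 0.09105 I₀.
I₅ = I₄ cos²(96° − 142°) = 0.09105 I₀ · cos²(46°) = 0.04394 I₀.
That is 4.394% of the incident intensity.

≈ 4.39%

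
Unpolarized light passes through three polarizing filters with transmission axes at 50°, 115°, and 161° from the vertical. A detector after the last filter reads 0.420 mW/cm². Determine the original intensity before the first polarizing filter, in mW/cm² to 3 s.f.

I₀ ≈ 9.75 mW/cm²

Unpolarized light through the first polarizer → I₁ = ½ I₀, now polarized at 50°.
I₂ = I₁ cos²(115° − 50°) = 0.5 I₀ · cos²(65°) = 0.0893 I₀.
I₃ = I₂ cos²(161° − 115°) = 0.0893 I₀ · cos²(46°) = 0.04309 I₀.
So 0.420 mW/cm² = 0.04309 I₀, giving I₀ = 0.420/0.04309 = 9.746 mW/cm².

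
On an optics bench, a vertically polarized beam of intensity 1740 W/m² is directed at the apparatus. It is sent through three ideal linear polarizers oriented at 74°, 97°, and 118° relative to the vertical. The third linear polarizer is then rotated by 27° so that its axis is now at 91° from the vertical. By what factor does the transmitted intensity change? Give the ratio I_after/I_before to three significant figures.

I_new/I_old ≈ 1.13

Before rotation:
I₁ = I₀ cos²(74° − 0°) = I₀ cos²(74°) = 0.07598 I₀.
I₂ = I₁ cos²(97° − 74°) = 0.07598 I₀ · cos²(23°) = 0.06438 I₀.
I₃ = I₂ cos²(118° − 97°) = 0.06438 I₀ · cos²(21°) = 0.05611 I₀.
After rotation:
I₁ = I₀ cos²(74° − 0°) = I₀ cos²(74°) = 0.07598 I₀.
I₂ = I₁ cos²(97° − 74°) = 0.07598 I₀ · cos²(23°) = 0.06438 I₀.
I₃ = I₂ cos²(91° − 97°) = 0.06438 I₀ · cos²(6°) = 0.06367 I₀.
Ratio = 0.06367 / 0.05611 = 1.135.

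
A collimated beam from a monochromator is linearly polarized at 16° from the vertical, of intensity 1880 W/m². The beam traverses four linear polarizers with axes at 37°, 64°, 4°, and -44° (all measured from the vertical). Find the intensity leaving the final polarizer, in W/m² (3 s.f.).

I ≈ 146 W/m²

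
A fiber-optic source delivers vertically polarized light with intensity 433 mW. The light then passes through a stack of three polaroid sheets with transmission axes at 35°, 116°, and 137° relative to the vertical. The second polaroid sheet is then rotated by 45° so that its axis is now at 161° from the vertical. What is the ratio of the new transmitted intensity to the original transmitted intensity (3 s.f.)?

Before rotation:
I₁ = I₀ cos²(35° − 0°) = I₀ cos²(35°) = 0.671 I₀.
I₂ = I₁ cos²(116° − 35°) = 0.671 I₀ · cos²(81°) = 0.01642 I₀.
I₃ = I₂ cos²(137° − 116°) = 0.01642 I₀ · cos²(21°) = 0.01431 I₀.
After rotation:
I₁ = I₀ cos²(35° − 0°) = I₀ cos²(35°) = 0.671 I₀.
Angle between axes 1 and 2: 54°. I₂ = 0.671 I₀ · cos²(54°) = 0.2318 I₀.
I₃ = I₂ cos²(137° − 161°) = 0.2318 I₀ · cos²(24°) = 0.1935 I₀.
Ratio = 0.1935 / 0.01431 = 13.52.

I_new/I_old ≈ 13.5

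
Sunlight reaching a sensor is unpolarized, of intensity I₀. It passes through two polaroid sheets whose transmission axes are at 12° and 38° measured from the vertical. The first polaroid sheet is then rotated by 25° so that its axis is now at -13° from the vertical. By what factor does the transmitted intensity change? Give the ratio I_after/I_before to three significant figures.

I_new/I_old ≈ 0.490

Before rotation:
Unpolarized light through the first polarizer → I₁ = ½ I₀, now polarized at 12°.
I₂ = I₁ cos²(38° − 12°) = 0.5 I₀ · cos²(26°) = 0.4039 I₀.
After rotation:
Unpolarized light through the first polarizer → I₁ = ½ I₀, now polarized at -13°.
I₂ = I₁ cos²(38° + 13°) = 0.5 I₀ · cos²(51°) = 0.198 I₀.
Ratio = 0.198 / 0.4039 = 0.4903.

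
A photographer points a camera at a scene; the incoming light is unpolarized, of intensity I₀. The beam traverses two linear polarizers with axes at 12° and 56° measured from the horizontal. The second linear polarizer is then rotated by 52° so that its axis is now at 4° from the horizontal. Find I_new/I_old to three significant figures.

I_new/I_old ≈ 1.90

Before rotation:
Unpolarized light through the first polarizer → I₁ = ½ I₀, now polarized at 12°.
I₂ = I₁ cos²(56° − 12°) = 0.5 I₀ · cos²(44°) = 0.2587 I₀.
After rotation:
Unpolarized light through the first polarizer → I₁ = ½ I₀, now polarized at 12°.
I₂ = I₁ cos²(4° − 12°) = 0.5 I₀ · cos²(8°) = 0.4903 I₀.
Ratio = 0.4903 / 0.2587 = 1.895.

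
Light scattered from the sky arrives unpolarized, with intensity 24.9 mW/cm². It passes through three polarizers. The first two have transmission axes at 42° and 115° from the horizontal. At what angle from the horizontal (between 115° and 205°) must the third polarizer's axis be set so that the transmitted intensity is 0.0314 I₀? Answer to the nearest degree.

θ ≈ 146°

Unpolarized light through the first polarizer → I₁ = ½ I₀, now polarized at 42°.
I₂ = I₁ cos²(115° − 42°) = 0.5 I₀ · cos²(73°) = 0.04274 I₀.
Need I₃/I₀ = 0.0314, so cos²(θ − 115°) = 0.0314 / 0.04274 = 0.7347.
θ − 115° = arccos(√0.7347) = 31.0°, giving θ ≈ 115 + 31.0 = 146.0°.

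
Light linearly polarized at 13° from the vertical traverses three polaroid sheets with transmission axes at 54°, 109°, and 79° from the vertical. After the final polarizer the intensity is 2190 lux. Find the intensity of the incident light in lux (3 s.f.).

I₀ ≈ 1.56e4 lux

By Malus's law, I₁ = I₀ cos²(54° − 13°) = I₀ cos²(41°) = 0.5696 I₀.
I₂ = I₁ cos²(109° − 54°) = 0.5696 I₀ · cos²(55°) = 0.1874 I₀.
I₃ = I₂ cos²(79° − 109°) = 0.1874 I₀ · cos²(30°) = 0.1405 I₀.
So 2190 lux = 0.1405 I₀, giving I₀ = 2190/0.1405 = 1.558e+04 lux.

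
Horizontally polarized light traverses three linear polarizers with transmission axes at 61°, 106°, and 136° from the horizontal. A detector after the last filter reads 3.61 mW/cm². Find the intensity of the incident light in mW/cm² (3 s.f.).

I₁ = I₀ cos²(61° − 0°) = I₀ cos²(61°) = 0.235 I₀.
I₂ = I₁ cos²(106° − 61°) = 0.235 I₀ · cos²(45°) = 0.1175 I₀.
I₃ = I₂ cos²(136° − 106°) = 0.1175 I₀ · cos²(30°) = 0.08814 I₀.
So 3.61 mW/cm² = 0.08814 I₀, giving I₀ = 3.61/0.08814 = 40.96 mW/cm².

I₀ ≈ 41.0 mW/cm²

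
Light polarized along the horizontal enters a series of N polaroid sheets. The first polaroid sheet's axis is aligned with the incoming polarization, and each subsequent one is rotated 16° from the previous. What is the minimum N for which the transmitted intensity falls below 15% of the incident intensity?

First polarizer is aligned with the polarization: full transmission.
Each further stage multiplies by cos²(16°) = 0.924.
After N polarizers: T = 0.924^(N−1). Require T < 0.15 ⇒ N−1 > ln(0.15)/ln(0.924) = 24.01, so N−1 ≥ 25 and N = 26.
Check: N=26 gives T = 0.1387 < 0.15; N=25 gives T = 0.1501.

N = 26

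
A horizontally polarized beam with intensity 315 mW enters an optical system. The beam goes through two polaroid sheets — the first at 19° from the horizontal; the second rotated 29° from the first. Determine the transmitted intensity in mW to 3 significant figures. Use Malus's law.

By Malus's law, I₁ = 315 mW · cos²(19°) = 281.6 mW.
I₂ = I₁ · cos²(29°) = 281.6 · 0.765 = 215.4 mW.

I ≈ 215 mW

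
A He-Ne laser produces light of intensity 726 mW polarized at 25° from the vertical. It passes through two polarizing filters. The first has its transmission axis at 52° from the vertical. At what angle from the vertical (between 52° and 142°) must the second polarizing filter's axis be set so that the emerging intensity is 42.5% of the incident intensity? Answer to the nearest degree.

θ ≈ 95°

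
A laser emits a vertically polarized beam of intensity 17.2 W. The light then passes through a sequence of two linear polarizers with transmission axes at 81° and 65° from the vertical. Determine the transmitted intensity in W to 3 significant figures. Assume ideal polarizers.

I ≈ 0.389 W

By Malus's law, I₁ = 17.2 W · cos²(81°) = 0.4209 W.
I₂ = I₁ · cos²(16°) = 0.4209 · 0.924 = 0.3889 W.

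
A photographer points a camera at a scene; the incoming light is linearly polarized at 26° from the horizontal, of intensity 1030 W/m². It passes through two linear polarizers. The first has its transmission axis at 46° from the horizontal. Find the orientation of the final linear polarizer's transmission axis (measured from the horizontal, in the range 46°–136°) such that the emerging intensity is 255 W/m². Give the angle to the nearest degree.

θ ≈ 104°

By Malus's law, I₁ = I₀ cos²(46° − 26°) = I₀ cos²(20°) = 0.883 I₀.
Target fraction: 255 / 1030 W/m² = 0.2476 of I₀.
Need I₂/I₀ = 0.2476, so cos²(θ − 46°) = 0.2476 / 0.883 = 0.2804.
θ − 46° = arccos(√0.2804) = 58.0°, giving θ ≈ 46 + 58.0 = 104.0°.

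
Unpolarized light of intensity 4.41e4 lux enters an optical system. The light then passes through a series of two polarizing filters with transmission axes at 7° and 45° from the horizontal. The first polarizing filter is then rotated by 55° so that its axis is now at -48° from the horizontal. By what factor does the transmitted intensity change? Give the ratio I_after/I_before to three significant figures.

Before rotation:
Unpolarized light through the first polarizer → I₁ = ½ I₀, now polarized at 7°.
I₂ = I₁ cos²(45° − 7°) = 0.5 I₀ · cos²(38°) = 0.3105 I₀.
After rotation:
Unpolarized light through the first polarizer → I₁ = ½ I₀, now polarized at -48°.
Angle between axes 1 and 2: 87°. I₂ = 0.5 I₀ · cos²(87°) = 0.00137 I₀.
Ratio = 0.00137 / 0.3105 = 0.004411.

I_new/I_old ≈ 0.00441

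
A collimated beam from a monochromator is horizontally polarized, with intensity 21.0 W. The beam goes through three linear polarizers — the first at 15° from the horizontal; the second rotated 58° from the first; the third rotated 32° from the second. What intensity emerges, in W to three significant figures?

I₁ = 21.0 W · cos²(15°) = 19.59 W.
I₂ = I₁ · cos²(58°) = 19.59 · 0.2808 = 5.502 W.
I₃ = I₂ · cos²(32°) = 5.502 · 0.7192 = 3.957 W.

I ≈ 3.96 W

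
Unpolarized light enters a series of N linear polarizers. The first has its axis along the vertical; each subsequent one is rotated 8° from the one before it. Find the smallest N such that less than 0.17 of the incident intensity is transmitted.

First polarizer halves the unpolarized light: factor 1/2.
Each further stage multiplies by cos²(8°) = 0.9806.
After N polarizers: T = 0.5·0.9806^(N−1). Require T < 0.17 ⇒ N−1 > ln(0.17/0.5)/ln(0.9806) = 55.16, so N−1 ≥ 56 and N = 57.
Check: N=57 gives T = 0.1672 < 0.17; N=56 gives T = 0.1705.

N = 57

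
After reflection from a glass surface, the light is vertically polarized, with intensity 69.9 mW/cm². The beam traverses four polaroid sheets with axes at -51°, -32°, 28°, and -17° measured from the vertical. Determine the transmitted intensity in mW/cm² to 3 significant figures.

By Malus's law, I₁ = 69.9 mW/cm² · cos²(51°) = 27.68 mW/cm².
I₂ = I₁ · cos²(19°) = 27.68 · 0.894 = 24.75 mW/cm².
I₃ = I₂ · cos²(60°) = 24.75 · 0.25 = 6.187 mW/cm².
I₄ = I₃ · cos²(45°) = 6.187 · 0.5 = 3.094 mW/cm².

I ≈ 3.09 mW/cm²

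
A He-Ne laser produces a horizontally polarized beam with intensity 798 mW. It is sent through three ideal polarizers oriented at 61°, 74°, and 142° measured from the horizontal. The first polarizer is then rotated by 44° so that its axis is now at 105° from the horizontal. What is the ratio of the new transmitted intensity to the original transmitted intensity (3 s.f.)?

Before rotation:
I₁ = I₀ cos²(61° − 0°) = I₀ cos²(61°) = 0.235 I₀.
I₂ = I₁ cos²(74° − 61°) = 0.235 I₀ · cos²(13°) = 0.2231 I₀.
I₃ = I₂ cos²(142° − 74°) = 0.2231 I₀ · cos²(68°) = 0.03131 I₀.
After rotation:
I₁ = I₀ cos²(105° − 0°) = I₀ cos²(75°) = 0.06699 I₀.
I₂ = I₁ cos²(74° − 105°) = 0.06699 I₀ · cos²(31°) = 0.04922 I₀.
I₃ = I₂ cos²(142° − 74°) = 0.04922 I₀ · cos²(68°) = 0.006907 I₀.
Ratio = 0.006907 / 0.03131 = 0.2206.

I_new/I_old ≈ 0.221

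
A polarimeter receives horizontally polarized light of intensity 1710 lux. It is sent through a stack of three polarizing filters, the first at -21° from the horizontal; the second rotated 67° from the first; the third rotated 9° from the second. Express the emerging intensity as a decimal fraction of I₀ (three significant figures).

I/I₀ ≈ 0.130

By Malus's law, I₁ = 1710 lux · cos²(21°) = 1490 lux.
I₂ = I₁ · cos²(67°) = 1490 · 0.1527 = 227.5 lux.
I₃ = I₂ · cos²(9°) = 227.5 · 0.9755 = 222 lux.
Transmitted fraction = 0.1298.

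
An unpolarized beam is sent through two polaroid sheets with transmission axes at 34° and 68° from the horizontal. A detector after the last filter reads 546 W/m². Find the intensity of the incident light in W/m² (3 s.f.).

I₀ ≈ 1590 W/m²

Unpolarized light through the first polarizer → I₁ = ½ I₀, now polarized at 34°.
I₂ = I₁ cos²(68° − 34°) = 0.5 I₀ · cos²(34°) = 0.3437 I₀.
So 546 W/m² = 0.3437 I₀, giving I₀ = 546/0.3437 = 1589 W/m².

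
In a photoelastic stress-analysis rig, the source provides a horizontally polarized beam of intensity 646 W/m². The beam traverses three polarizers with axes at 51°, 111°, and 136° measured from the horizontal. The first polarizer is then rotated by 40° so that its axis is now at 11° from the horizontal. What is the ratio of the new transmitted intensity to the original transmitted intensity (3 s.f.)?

Before rotation:
By Malus's law, I₁ = I₀ cos²(51° − 0°) = I₀ cos²(51°) = 0.396 I₀.
I₂ = I₁ cos²(111° − 51°) = 0.396 I₀ · cos²(60°) = 0.09901 I₀.
I₃ = I₂ cos²(136° − 111°) = 0.09901 I₀ · cos²(25°) = 0.08133 I₀.
After rotation:
I₁ = I₀ cos²(11° − 0°) = I₀ cos²(11°) = 0.9636 I₀.
Angle between axes 1 and 2: 80°. I₂ = 0.9636 I₀ · cos²(80°) = 0.02906 I₀.
I₃ = I₂ cos²(136° − 111°) = 0.02906 I₀ · cos²(25°) = 0.02387 I₀.
Ratio = 0.02387 / 0.08133 = 0.2935.

I_new/I_old ≈ 0.293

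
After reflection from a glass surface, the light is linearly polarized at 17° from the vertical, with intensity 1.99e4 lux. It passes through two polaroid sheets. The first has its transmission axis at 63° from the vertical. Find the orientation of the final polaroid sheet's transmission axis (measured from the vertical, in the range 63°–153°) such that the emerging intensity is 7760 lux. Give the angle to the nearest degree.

By Malus's law, I₁ = I₀ cos²(63° − 17°) = I₀ cos²(46°) = 0.4826 I₀.
Target fraction: 7760 / 1.99e4 lux = 0.3899 of I₀.
Need I₂/I₀ = 0.3899, so cos²(θ − 63°) = 0.3899 / 0.4826 = 0.8081.
θ − 63° = arccos(√0.8081) = 26.0°, giving θ ≈ 63 + 26.0 = 89.0°.

θ ≈ 89°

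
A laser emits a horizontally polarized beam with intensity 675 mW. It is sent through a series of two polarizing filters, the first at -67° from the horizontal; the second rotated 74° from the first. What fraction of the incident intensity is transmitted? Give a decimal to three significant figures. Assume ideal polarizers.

I₁ = 675 mW · cos²(67°) = 103.1 mW.
I₂ = I₁ · cos²(74°) = 103.1 · 0.07598 = 7.83 mW.
Transmitted fraction = 0.0116.

I/I₀ ≈ 0.0116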